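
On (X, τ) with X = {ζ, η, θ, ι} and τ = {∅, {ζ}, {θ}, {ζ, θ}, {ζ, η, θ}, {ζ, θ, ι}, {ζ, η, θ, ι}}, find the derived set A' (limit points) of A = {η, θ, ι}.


A' = {η, ι}

For each x ∈ X, list the open sets U ∈ τ with x ∈ U, then check whether U ∩ (A ∖ {x}) ≠ ∅ for every such U.
  x = ζ: open {ζ} ∋ x has {ζ} ∩ (A ∖ {ζ}) = ∅, so x is NOT a limit point.
  x = η: opens ∋ x are {ζ, η, θ}, {ζ, η, θ, ι}; each meets A ∖ {η}, so x IS a limit point.
  x = θ: open {θ} ∋ x has {θ} ∩ (A ∖ {θ}) = ∅, so x is NOT a limit point.
  x = ι: opens ∋ x are {ζ, θ, ι}, {ζ, η, θ, ι}; each meets A ∖ {ι}, so x IS a limit point.
Collecting: A' = {η, ι}.


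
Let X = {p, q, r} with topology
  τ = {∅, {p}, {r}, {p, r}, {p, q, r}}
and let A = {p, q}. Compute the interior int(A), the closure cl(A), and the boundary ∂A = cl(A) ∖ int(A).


int(A) = {p}, cl(A) = {p, q}, ∂A = {q}.

Closed sets in (X, τ) are complements of opens:
  closed(X, τ) = {∅, {q}, {p, q}, {q, r}, {p, q, r}}.
int(A) = ⋃ {U ∈ τ : U ⊆ A}. Opens contained in A: ∅, {p}.
Taking the union of these: int(A) = {p}.
cl(A) = ⋂ {C closed : A ⊆ C}. Closed sets containing A: {p, q}, {p, q, r}.
Intersecting these: cl(A) = {p, q}.
∂A = cl(A) ∖ int(A) = {p, q} ∖ {p} = {q}.


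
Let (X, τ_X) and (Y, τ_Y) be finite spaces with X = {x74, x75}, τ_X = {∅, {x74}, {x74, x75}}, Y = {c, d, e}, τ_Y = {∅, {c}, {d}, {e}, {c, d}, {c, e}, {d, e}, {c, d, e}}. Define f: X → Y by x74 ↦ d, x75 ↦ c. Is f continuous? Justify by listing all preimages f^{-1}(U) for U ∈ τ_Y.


f is NOT continuous.

Compute f^{-1}(U) for each U ∈ τ_Y:
  U = ∅: f^{-1}(U) = ∅ ∈ τ_X ✓.
  U = {c}: f^{-1}(U) = {x75} ∉ τ_X ✗.
  U = {d}: f^{-1}(U) = {x74} ∈ τ_X ✓.
  U = {e}: f^{-1}(U) = ∅ ∈ τ_X ✓.
  U = {c, d}: f^{-1}(U) = {x74, x75} ∈ τ_X ✓.
  U = {c, e}: f^{-1}(U) = {x75} ∉ τ_X ✗.
  U = {d, e}: f^{-1}(U) = {x74} ∈ τ_X ✓.
  U = {c, d, e}: f^{-1}(U) = {x74, x75} ∈ τ_X ✓.
Found U = {c} with f^{-1}(U) = {x75} not in τ_X. Therefore f is NOT continuous.


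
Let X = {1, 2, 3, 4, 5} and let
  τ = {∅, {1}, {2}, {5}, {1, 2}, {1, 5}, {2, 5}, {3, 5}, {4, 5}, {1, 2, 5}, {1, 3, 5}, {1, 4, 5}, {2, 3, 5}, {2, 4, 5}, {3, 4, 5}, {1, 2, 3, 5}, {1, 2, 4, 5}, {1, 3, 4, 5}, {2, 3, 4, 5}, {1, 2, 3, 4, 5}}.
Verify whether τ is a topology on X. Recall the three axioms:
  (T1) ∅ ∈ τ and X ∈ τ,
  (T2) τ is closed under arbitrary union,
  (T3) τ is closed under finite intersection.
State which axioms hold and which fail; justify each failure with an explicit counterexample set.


τ IS a topology on X.

Axiom (T1): ∅ ∈ τ? Yes; X ∈ τ? Yes.
Axiom (T2/T3): check pairwise unions and intersections of members of τ.
All pairwise intersections and unions checked — each lies in τ. Therefore τ satisfies (T1), (T2), (T3): it IS a topology on X.


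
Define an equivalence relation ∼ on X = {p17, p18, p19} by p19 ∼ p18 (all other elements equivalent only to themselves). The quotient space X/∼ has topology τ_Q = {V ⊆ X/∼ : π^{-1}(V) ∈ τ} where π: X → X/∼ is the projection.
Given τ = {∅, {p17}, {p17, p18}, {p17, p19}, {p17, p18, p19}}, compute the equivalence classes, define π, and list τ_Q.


X/∼ = {[p17], [p18=p19]}; |τ_Q| = 3.

Equivalence classes: [p17], [p18=p19].
Quotient map π: X → X/∼ sends p17 ↦ [p17], p18 ↦ [p18=p19], p19 ↦ [p18=p19].
For each subset V ⊆ X/∼, compute π^{-1}(V) ⊆ X and check whether π^{-1}(V) ∈ τ. V is open in τ_Q iff π^{-1}(V) ∈ τ.
  V = {}: π^{-1}(V) = ∅ ∈ τ ✓.
  V = {[p17]}: π^{-1}(V) = {p17} ∈ τ ✓.
  V = {[p18=p19]}: π^{-1}(V) = {p18, p19} ∉ τ ✗.
  V = {[p17], [p18=p19]}: π^{-1}(V) = {p17, p18, p19} ∈ τ ✓.
Open sets in the quotient: τ_Q = {{}, {[p17]}, {[p17], [p18=p19]}} (3 elements).


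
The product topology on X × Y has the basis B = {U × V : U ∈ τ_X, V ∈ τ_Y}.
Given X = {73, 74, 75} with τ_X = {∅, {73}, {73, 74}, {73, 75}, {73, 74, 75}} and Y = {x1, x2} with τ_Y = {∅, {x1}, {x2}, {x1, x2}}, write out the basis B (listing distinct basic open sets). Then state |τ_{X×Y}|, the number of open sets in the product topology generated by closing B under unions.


Basis B = {∅ × ∅, {73} × {x1}, {73} × {x2}, {73} × {x1, x2}, {73, 74} × {x1}, {73, 75} × {x1}, {73, 74} × {x2}, {73, 75} × {x2}, {73, 74, 75} × {x1}, {73, 74, 75} × {x2}, {73, 74} × {x1, x2}, {73, 75} × {x1, x2}, {73, 74, 75} × {x1, x2}}; |τ_{X×Y}| = 25.

Enumerate products U × V with U ∈ τ_X, V ∈ τ_Y (deduplicated):
  ∅ × ∅ = {} (∅)
  {73} × {x1} = {(73,x1)}
  {73} × {x2} = {(73,x2)}
  {73} × {x1, x2} = {(73,x1), (73,x2)}
  {73, 74} × {x1} = {(73,x1), (74,x1)}
  {73, 75} × {x1} = {(73,x1), (75,x1)}
  {73, 74} × {x2} = {(73,x2), (74,x2)}
  {73, 75} × {x2} = {(73,x2), (75,x2)}
  {73, 74, 75} × {x1} = {(73,x1), (74,x1), (75,x1)}
  {73, 74, 75} × {x2} = {(73,x2), (74,x2), (75,x2)}
  {73, 74} × {x1, x2} = {(73,x1), (73,x2), (74,x1), (74,x2)}
  {73, 75} × {x1, x2} = {(73,x1), (73,x2), (75,x1), (75,x2)}
  {73, 74, 75} × {x1, x2} = {(73,x1), (73,x2), (74,x1), (74,x2), (75,x1), (75,x2)}
These 13 distinct sets form the basis B.
Close under arbitrary unions to get τ_{X×Y}; counting gives |τ_{X×Y}| = 25.


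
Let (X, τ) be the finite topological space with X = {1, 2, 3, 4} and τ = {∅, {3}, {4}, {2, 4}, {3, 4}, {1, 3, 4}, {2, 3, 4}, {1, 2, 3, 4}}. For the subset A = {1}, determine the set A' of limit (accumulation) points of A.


A' = ∅

For each x ∈ X, list the open sets U ∈ τ with x ∈ U, then check whether U ∩ (A ∖ {x}) ≠ ∅ for every such U.
  x = 1: open {1, 3, 4} ∋ x has {1, 3, 4} ∩ (A ∖ {1}) = ∅, so x is NOT a limit point.
  x = 2: open {2, 4} ∋ x has {2, 4} ∩ (A ∖ {2}) = ∅, so x is NOT a limit point.
  x = 3: open {3} ∋ x has {3} ∩ (A ∖ {3}) = ∅, so x is NOT a limit point.
  x = 4: open {4} ∋ x has {4} ∩ (A ∖ {4}) = ∅, so x is NOT a limit point.
Collecting: A' = ∅.


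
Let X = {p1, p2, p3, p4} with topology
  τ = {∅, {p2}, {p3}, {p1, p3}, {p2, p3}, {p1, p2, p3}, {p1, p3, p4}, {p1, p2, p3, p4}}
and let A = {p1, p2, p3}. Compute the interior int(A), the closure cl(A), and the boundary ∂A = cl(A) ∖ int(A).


int(A) = {p1, p2, p3}, cl(A) = {p1, p2, p3, p4}, ∂A = {p4}.

Closed sets in (X, τ) are complements of opens:
  closed(X, τ) = {∅, {p2}, {p4}, {p1, p4}, {p2, p4}, {p1, p2, p4}, {p1, p3, p4}, {p1, p2, p3, p4}}.
int(A) = ⋃ {U ∈ τ : U ⊆ A}. Opens contained in A: ∅, {p2}, {p3}, {p1, p3}, {p2, p3}, {p1, p2, p3}.
Taking the union of these: int(A) = {p1, p2, p3}.
cl(A) = ⋂ {C closed : A ⊆ C}. Closed sets containing A: {p1, p2, p3, p4}.
Intersecting these: cl(A) = {p1, p2, p3, p4}.
∂A = cl(A) ∖ int(A) = {p1, p2, p3, p4} ∖ {p1, p2, p3} = {p4}.


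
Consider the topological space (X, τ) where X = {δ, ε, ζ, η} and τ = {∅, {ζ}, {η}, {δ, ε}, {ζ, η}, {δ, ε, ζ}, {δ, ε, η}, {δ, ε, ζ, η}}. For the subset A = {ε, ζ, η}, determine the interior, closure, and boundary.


int(A) = {ζ, η}, cl(A) = {δ, ε, ζ, η}, ∂A = {δ, ε}.

Closed sets in (X, τ) are complements of opens:
  closed(X, τ) = {∅, {ζ}, {η}, {δ, ε}, {ζ, η}, {δ, ε, ζ}, {δ, ε, η}, {δ, ε, ζ, η}}.
int(A) = ⋃ {U ∈ τ : U ⊆ A}. Opens contained in A: ∅, {ζ}, {η}, {ζ, η}.
Taking the union of these: int(A) = {ζ, η}.
cl(A) = ⋂ {C closed : A ⊆ C}. Closed sets containing A: {δ, ε, ζ, η}.
Intersecting these: cl(A) = {δ, ε, ζ, η}.
∂A = cl(A) ∖ int(A) = {δ, ε, ζ, η} ∖ {ζ, η} = {δ, ε}.


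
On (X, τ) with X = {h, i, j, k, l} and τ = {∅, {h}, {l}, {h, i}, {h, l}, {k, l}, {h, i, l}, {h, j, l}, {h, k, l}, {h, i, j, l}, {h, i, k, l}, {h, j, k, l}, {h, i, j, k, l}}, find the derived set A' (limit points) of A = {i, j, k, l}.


A' = {j, k}

For each x ∈ X, list the open sets U ∈ τ with x ∈ U, then check whether U ∩ (A ∖ {x}) ≠ ∅ for every such U.
  x = h: open {h} ∋ x has {h} ∩ (A ∖ {h}) = ∅, so x is NOT a limit point.
  x = i: open {h, i} ∋ x has {h, i} ∩ (A ∖ {i}) = ∅, so x is NOT a limit point.
  x = j: opens ∋ x are {h, j, l}, {h, i, j, l}, {h, j, k, l}, {h, i, j, k, l}; each meets A ∖ {j}, so x IS a limit point.
  x = k: opens ∋ x are {k, l}, {h, k, l}, {h, i, k, l}, {h, j, k, l}, {h, i, j, k, l}; each meets A ∖ {k}, so x IS a limit point.
  x = l: open {l} ∋ x has {l} ∩ (A ∖ {l}) = ∅, so x is NOT a limit point.
Collecting: A' = {j, k}.


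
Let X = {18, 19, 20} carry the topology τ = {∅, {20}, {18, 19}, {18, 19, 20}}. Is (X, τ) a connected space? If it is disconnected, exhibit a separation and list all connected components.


(X, τ) is disconnected; components = [{20}, {18, 19}].

Find clopen sets (U ∈ τ with X ∖ U ∈ τ):
  U = ∅, X ∖ U = {18, 19, 20} — both open, so U is clopen.
  U = {20}, X ∖ U = {18, 19} — both open, so U is clopen.
  U = {18, 19}, X ∖ U = {20} — both open, so U is clopen.
  U = {18, 19, 20}, X ∖ U = ∅ — both open, so U is clopen.
Nontrivial clopen(s) exist: e.g. {18, 19}. So (X, τ) is disconnected.
Compute connected components by grouping points that agree on all clopens:
  component: {20}
  component: {18, 19}


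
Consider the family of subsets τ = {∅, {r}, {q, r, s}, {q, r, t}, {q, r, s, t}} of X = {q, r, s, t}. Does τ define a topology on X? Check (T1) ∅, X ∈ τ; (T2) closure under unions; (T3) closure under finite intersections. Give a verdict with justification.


τ is NOT a topology on X.

Axiom (T1): ∅ ∈ τ? Yes; X ∈ τ? Yes.
Axiom (T2/T3): check pairwise unions and intersections of members of τ.
Counterexample for (T3): {q, r, s} ∩ {q, r, t} = {q, r} ∉ τ. Therefore τ is NOT a topology.


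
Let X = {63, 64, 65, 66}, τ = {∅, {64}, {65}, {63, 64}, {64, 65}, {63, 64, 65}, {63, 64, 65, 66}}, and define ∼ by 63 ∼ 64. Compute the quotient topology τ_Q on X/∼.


X/∼ = {[63=64], [65], [66]}; |τ_Q| = 5.

Equivalence classes: [63=64], [65], [66].
Quotient map π: X → X/∼ sends 63 ↦ [63=64], 64 ↦ [63=64], 65 ↦ [65], 66 ↦ [66].
For each subset V ⊆ X/∼, compute π^{-1}(V) ⊆ X and check whether π^{-1}(V) ∈ τ. V is open in τ_Q iff π^{-1}(V) ∈ τ.
  V = {}: π^{-1}(V) = ∅ ∈ τ ✓.
  V = {[63=64]}: π^{-1}(V) = {63, 64} ∈ τ ✓.
  V = {[65]}: π^{-1}(V) = {65} ∈ τ ✓.
  V = {[63=64], [65]}: π^{-1}(V) = {63, 64, 65} ∈ τ ✓.
  V = {[66]}: π^{-1}(V) = {66} ∉ τ ✗.
  V = {[63=64], [66]}: π^{-1}(V) = {63, 64, 66} ∉ τ ✗.
  V = {[65], [66]}: π^{-1}(V) = {65, 66} ∉ τ ✗.
  V = {[63=64], [65], [66]}: π^{-1}(V) = {63, 64, 65, 66} ∈ τ ✓.
Open sets in the quotient: τ_Q = {{}, {[63=64]}, {[65]}, {[63=64], [65]}, {[63=64], [65], [66]}} (5 elements).


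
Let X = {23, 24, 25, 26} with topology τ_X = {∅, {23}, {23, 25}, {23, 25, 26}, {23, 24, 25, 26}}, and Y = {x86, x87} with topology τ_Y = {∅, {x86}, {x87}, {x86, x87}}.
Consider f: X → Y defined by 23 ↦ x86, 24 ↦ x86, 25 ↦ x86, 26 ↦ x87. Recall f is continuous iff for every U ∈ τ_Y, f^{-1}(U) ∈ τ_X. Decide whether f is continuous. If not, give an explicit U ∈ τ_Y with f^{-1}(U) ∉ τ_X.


f is NOT continuous.

Compute f^{-1}(U) for each U ∈ τ_Y:
  U = ∅: f^{-1}(U) = ∅ ∈ τ_X ✓.
  U = {x86}: f^{-1}(U) = {23, 24, 25} ∉ τ_X ✗.
  U = {x87}: f^{-1}(U) = {26} ∉ τ_X ✗.
  U = {x86, x87}: f^{-1}(U) = {23, 24, 25, 26} ∈ τ_X ✓.
Found U = {x86} with f^{-1}(U) = {23, 24, 25} not in τ_X. Therefore f is NOT continuous.


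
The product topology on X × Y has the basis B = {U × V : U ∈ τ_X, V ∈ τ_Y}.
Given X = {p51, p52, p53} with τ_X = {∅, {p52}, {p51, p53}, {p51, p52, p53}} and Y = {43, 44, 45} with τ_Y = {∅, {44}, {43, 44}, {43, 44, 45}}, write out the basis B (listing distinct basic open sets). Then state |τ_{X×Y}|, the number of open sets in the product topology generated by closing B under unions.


Basis B = {∅ × ∅, {p52} × {44}, {p51, p53} × {44}, {p52} × {43, 44}, {p51, p52, p53} × {44}, {p52} × {43, 44, 45}, {p51, p53} × {43, 44}, {p51, p53} × {43, 44, 45}, {p51, p52, p53} × {43, 44}, {p51, p52, p53} × {43, 44, 45}}; |τ_{X×Y}| = 16.

Enumerate products U × V with U ∈ τ_X, V ∈ τ_Y (deduplicated):
  ∅ × ∅ = {} (∅)
  {p52} × {44} = {(p52,44)}
  {p51, p53} × {44} = {(p51,44), (p53,44)}
  {p52} × {43, 44} = {(p52,43), (p52,44)}
  {p51, p52, p53} × {44} = {(p51,44), (p52,44), (p53,44)}
  {p52} × {43, 44, 45} = {(p52,43), (p52,44), (p52,45)}
  {p51, p53} × {43, 44} = {(p51,43), (p51,44), (p53,43), (p53,44)}
  {p51, p53} × {43, 44, 45} = {(p51,43), (p51,44), (p51,45), (p53,43), (p53,44), (p53,45)}
  {p51, p52, p53} × {43, 44} = {(p51,43), (p51,44), (p52,43), (p52,44), (p53,43), (p53,44)}
  {p51, p52, p53} × {43, 44, 45} = {(p51,43), (p51,44), (p51,45), (p52,43), (p52,44), (p52,45), (p53,43), (p53,44), (p53,45)}
These 10 distinct sets form the basis B.
Close under arbitrary unions to get τ_{X×Y}; counting gives |τ_{X×Y}| = 16.


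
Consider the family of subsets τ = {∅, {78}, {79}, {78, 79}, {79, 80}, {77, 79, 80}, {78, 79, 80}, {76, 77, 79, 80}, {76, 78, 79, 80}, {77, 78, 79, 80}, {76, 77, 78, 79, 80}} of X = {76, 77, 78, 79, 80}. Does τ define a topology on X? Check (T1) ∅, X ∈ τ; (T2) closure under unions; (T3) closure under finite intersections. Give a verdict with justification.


τ is NOT a topology on X.

Axiom (T1): ∅ ∈ τ? Yes; X ∈ τ? Yes.
Axiom (T2/T3): check pairwise unions and intersections of members of τ.
Counterexample for (T3): {76, 77, 79, 80} ∩ {76, 78, 79, 80} = {76, 79, 80} ∉ τ. Therefore τ is NOT a topology.


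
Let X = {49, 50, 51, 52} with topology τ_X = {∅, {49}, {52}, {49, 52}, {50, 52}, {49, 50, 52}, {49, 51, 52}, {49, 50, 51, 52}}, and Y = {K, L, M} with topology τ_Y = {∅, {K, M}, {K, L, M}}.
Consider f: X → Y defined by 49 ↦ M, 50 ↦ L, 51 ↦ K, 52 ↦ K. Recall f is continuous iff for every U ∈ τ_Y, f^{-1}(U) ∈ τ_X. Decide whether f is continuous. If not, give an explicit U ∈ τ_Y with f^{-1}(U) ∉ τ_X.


f IS continuous.

Compute f^{-1}(U) for each U ∈ τ_Y:
  U = ∅: f^{-1}(U) = ∅ ∈ τ_X ✓.
  U = {K, M}: f^{-1}(U) = {49, 51, 52} ∈ τ_X ✓.
  U = {K, L, M}: f^{-1}(U) = {49, 50, 51, 52} ∈ τ_X ✓.
Every preimage lies in τ_X, so f IS continuous.


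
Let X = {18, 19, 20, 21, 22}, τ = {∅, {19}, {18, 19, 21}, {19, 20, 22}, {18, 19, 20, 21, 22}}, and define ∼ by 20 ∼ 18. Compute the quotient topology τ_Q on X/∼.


X/∼ = {[18=20], [19], [21], [22]}; |τ_Q| = 3.

Equivalence classes: [18=20], [19], [21], [22].
Quotient map π: X → X/∼ sends 18 ↦ [18=20], 19 ↦ [19], 20 ↦ [18=20], 21 ↦ [21], 22 ↦ [22].
For each subset V ⊆ X/∼, compute π^{-1}(V) ⊆ X and check whether π^{-1}(V) ∈ τ. V is open in τ_Q iff π^{-1}(V) ∈ τ.
  V = {}: π^{-1}(V) = ∅ ∈ τ ✓.
  V = {[18=20]}: π^{-1}(V) = {18, 20} ∉ τ ✗.
  V = {[19]}: π^{-1}(V) = {19} ∈ τ ✓.
  V = {[18=20], [19]}: π^{-1}(V) = {18, 19, 20} ∉ τ ✗.
  V = {[21]}: π^{-1}(V) = {21} ∉ τ ✗.
  V = {[18=20], [21]}: π^{-1}(V) = {18, 20, 21} ∉ τ ✗.
  V = {[19], [21]}: π^{-1}(V) = {19, 21} ∉ τ ✗.
  V = {[18=20], [19], [21]}: π^{-1}(V) = {18, 19, 20, 21} ∉ τ ✗.
  V = {[22]}: π^{-1}(V) = {22} ∉ τ ✗.
  V = {[18=20], [22]}: π^{-1}(V) = {18, 20, 22} ∉ τ ✗.
  V = {[19], [22]}: π^{-1}(V) = {19, 22} ∉ τ ✗.
  V = {[18=20], [19], [22]}: π^{-1}(V) = {18, 19, 20, 22} ∉ τ ✗.
  V = {[21], [22]}: π^{-1}(V) = {21, 22} ∉ τ ✗.
  V = {[18=20], [21], [22]}: π^{-1}(V) = {18, 20, 21, 22} ∉ τ ✗.
  V = {[19], [21], [22]}: π^{-1}(V) = {19, 21, 22} ∉ τ ✗.
  V = {[18=20], [19], [21], [22]}: π^{-1}(V) = {18, 19, 20, 21, 22} ∈ τ ✓.
Open sets in the quotient: τ_Q = {{}, {[19]}, {[18=20], [19], [21], [22]}} (3 elements).


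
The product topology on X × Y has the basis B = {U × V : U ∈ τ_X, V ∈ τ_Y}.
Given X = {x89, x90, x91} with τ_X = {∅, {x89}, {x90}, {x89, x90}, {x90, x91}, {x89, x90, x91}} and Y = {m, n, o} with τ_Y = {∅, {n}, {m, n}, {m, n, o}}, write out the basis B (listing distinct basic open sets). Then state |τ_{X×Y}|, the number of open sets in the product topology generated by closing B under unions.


Basis B = {∅ × ∅, {x89} × {n}, {x90} × {n}, {x89} × {m, n}, {x89, x90} × {n}, {x90} × {m, n}, {x90, x91} × {n}, {x89} × {m, n, o}, {x89, x90, x91} × {n}, {x90} × {m, n, o}, {x89, x90} × {m, n}, {x90, x91} × {m, n}, {x89, x90} × {m, n, o}, {x89, x90, x91} × {m, n}, {x90, x91} × {m, n, o}, {x89, x90, x91} × {m, n, o}}; |τ_{X×Y}| = 40.

Enumerate products U × V with U ∈ τ_X, V ∈ τ_Y (deduplicated):
  ∅ × ∅ = {} (∅)
  {x89} × {n} = {(x89,n)}
  {x90} × {n} = {(x90,n)}
  {x89} × {m, n} = {(x89,m), (x89,n)}
  {x89, x90} × {n} = {(x89,n), (x90,n)}
  {x90} × {m, n} = {(x90,m), (x90,n)}
  {x90, x91} × {n} = {(x90,n), (x91,n)}
  {x89} × {m, n, o} = {(x89,m), (x89,n), (x89,o)}
  {x89, x90, x91} × {n} = {(x89,n), (x90,n), (x91,n)}
  {x90} × {m, n, o} = {(x90,m), (x90,n), (x90,o)}
  {x89, x90} × {m, n} = {(x89,m), (x89,n), (x90,m), (x90,n)}
  {x90, x91} × {m, n} = {(x90,m), (x90,n), (x91,m), (x91,n)}
  {x89, x90} × {m, n, o} = {(x89,m), (x89,n), (x89,o), (x90,m), (x90,n), (x90,o)}
  {x89, x90, x91} × {m, n} = {(x89,m), (x89,n), (x90,m), (x90,n), (x91,m), (x91,n)}
  {x90, x91} × {m, n, o} = {(x90,m), (x90,n), (x90,o), (x91,m), (x91,n), (x91,o)}
  {x89, x90, x91} × {m, n, o} = {(x89,m), (x89,n), (x89,o), (x90,m), (x90,n), (x90,o), (x91,m), (x91,n), (x91,o)}
These 16 distinct sets form the basis B.
Close under arbitrary unions to get τ_{X×Y}; counting gives |τ_{X×Y}| = 40.


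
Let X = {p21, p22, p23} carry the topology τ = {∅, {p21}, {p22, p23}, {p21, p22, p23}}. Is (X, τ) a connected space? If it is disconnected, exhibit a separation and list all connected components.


(X, τ) is disconnected; components = [{p21}, {p22, p23}].

Find clopen sets (U ∈ τ with X ∖ U ∈ τ):
  U = ∅, X ∖ U = {p21, p22, p23} — both open, so U is clopen.
  U = {p21}, X ∖ U = {p22, p23} — both open, so U is clopen.
  U = {p22, p23}, X ∖ U = {p21} — both open, so U is clopen.
  U = {p21, p22, p23}, X ∖ U = ∅ — both open, so U is clopen.
Nontrivial clopen(s) exist: e.g. {p21}. So (X, τ) is disconnected.
Compute connected components by grouping points that agree on all clopens:
  component: {p21}
  component: {p22, p23}


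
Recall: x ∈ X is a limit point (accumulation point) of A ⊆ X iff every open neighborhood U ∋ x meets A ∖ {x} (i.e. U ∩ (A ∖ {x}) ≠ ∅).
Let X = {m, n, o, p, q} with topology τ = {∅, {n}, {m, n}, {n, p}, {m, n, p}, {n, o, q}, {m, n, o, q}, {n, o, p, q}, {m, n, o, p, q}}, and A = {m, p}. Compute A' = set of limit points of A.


A' = ∅

For each x ∈ X, list the open sets U ∈ τ with x ∈ U, then check whether U ∩ (A ∖ {x}) ≠ ∅ for every such U.
  x = m: open {m, n} ∋ x has {m, n} ∩ (A ∖ {m}) = ∅, so x is NOT a limit point.
  x = n: open {n} ∋ x has {n} ∩ (A ∖ {n}) = ∅, so x is NOT a limit point.
  x = o: open {n, o, q} ∋ x has {n, o, q} ∩ (A ∖ {o}) = ∅, so x is NOT a limit point.
  x = p: open {n, p} ∋ x has {n, p} ∩ (A ∖ {p}) = ∅, so x is NOT a limit point.
  x = q: open {n, o, q} ∋ x has {n, o, q} ∩ (A ∖ {q}) = ∅, so x is NOT a limit point.
Collecting: A' = ∅.


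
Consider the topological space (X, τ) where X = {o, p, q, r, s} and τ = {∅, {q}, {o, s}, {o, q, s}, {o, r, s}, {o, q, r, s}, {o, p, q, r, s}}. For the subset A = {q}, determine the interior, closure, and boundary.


int(A) = {q}, cl(A) = {p, q}, ∂A = {p}.

Closed sets in (X, τ) are complements of opens:
  closed(X, τ) = {∅, {p}, {p, q}, {p, r}, {p, q, r}, {o, p, r, s}, {o, p, q, r, s}}.
int(A) = ⋃ {U ∈ τ : U ⊆ A}. Opens contained in A: ∅, {q}.
Taking the union of these: int(A) = {q}.
cl(A) = ⋂ {C closed : A ⊆ C}. Closed sets containing A: {p, q}, {p, q, r}, {o, p, q, r, s}.
Intersecting these: cl(A) = {p, q}.
∂A = cl(A) ∖ int(A) = {p, q} ∖ {q} = {p}.


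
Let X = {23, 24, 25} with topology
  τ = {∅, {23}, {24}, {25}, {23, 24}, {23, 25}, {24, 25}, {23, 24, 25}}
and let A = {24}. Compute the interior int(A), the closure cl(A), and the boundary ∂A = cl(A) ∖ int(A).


int(A) = {24}, cl(A) = {24}, ∂A = ∅.

Closed sets in (X, τ) are complements of opens:
  closed(X, τ) = {∅, {23}, {24}, {25}, {23, 24}, {23, 25}, {24, 25}, {23, 24, 25}}.
int(A) = ⋃ {U ∈ τ : U ⊆ A}. Opens contained in A: ∅, {24}.
Taking the union of these: int(A) = {24}.
cl(A) = ⋂ {C closed : A ⊆ C}. Closed sets containing A: {24}, {23, 24}, {24, 25}, {23, 24, 25}.
Intersecting these: cl(A) = {24}.
∂A = cl(A) ∖ int(A) = {24} ∖ {24} = ∅.


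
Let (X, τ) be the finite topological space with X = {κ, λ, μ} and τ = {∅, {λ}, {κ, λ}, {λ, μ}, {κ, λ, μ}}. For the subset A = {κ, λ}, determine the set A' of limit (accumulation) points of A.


A' = {κ, μ}

For each x ∈ X, list the open sets U ∈ τ with x ∈ U, then check whether U ∩ (A ∖ {x}) ≠ ∅ for every such U.
  x = κ: opens ∋ x are {κ, λ}, {κ, λ, μ}; each meets A ∖ {κ}, so x IS a limit point.
  x = λ: open {λ} ∋ x has {λ} ∩ (A ∖ {λ}) = ∅, so x is NOT a limit point.
  x = μ: opens ∋ x are {λ, μ}, {κ, λ, μ}; each meets A ∖ {μ}, so x IS a limit point.
Collecting: A' = {κ, μ}.


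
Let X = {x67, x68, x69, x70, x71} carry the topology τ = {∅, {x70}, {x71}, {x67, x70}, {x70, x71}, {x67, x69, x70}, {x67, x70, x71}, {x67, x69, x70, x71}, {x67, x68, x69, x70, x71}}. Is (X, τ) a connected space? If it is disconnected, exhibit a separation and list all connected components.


(X, τ) is connected.

Find clopen sets (U ∈ τ with X ∖ U ∈ τ):
  U = ∅, X ∖ U = {x67, x68, x69, x70, x71} — both open, so U is clopen.
  U = {x67, x68, x69, x70, x71}, X ∖ U = ∅ — both open, so U is clopen.
Only trivial clopens (∅ and X) exist, so (X, τ) is connected.
Compute connected components by grouping points that agree on all clopens:
  component: {x67, x68, x69, x70, x71}


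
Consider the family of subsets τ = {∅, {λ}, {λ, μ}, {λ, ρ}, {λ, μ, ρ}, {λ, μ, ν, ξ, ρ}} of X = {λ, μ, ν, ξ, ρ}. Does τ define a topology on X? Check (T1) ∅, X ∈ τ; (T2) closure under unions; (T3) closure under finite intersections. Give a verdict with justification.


τ IS a topology on X.

Axiom (T1): ∅ ∈ τ? Yes; X ∈ τ? Yes.
Axiom (T2/T3): check pairwise unions and intersections of members of τ.
All pairwise intersections and unions checked — each lies in τ. Therefore τ satisfies (T1), (T2), (T3): it IS a topology on X.


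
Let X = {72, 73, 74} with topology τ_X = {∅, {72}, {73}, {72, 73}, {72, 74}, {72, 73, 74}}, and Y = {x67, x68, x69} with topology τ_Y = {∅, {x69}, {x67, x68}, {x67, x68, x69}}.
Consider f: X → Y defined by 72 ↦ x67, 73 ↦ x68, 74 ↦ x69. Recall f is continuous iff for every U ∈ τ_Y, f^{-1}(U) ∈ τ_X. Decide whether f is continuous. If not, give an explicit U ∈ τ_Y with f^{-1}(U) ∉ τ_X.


f is NOT continuous.

Compute f^{-1}(U) for each U ∈ τ_Y:
  U = ∅: f^{-1}(U) = ∅ ∈ τ_X ✓.
  U = {x69}: f^{-1}(U) = {74} ∉ τ_X ✗.
  U = {x67, x68}: f^{-1}(U) = {72, 73} ∈ τ_X ✓.
  U = {x67, x68, x69}: f^{-1}(U) = {72, 73, 74} ∈ τ_X ✓.
Found U = {x69} with f^{-1}(U) = {74} not in τ_X. Therefore f is NOT continuous.


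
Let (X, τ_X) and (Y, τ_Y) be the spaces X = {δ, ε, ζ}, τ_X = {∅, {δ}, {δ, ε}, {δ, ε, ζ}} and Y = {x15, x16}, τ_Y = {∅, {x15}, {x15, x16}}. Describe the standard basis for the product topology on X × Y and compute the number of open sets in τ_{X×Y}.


Basis B = {∅ × ∅, {δ} × {x15}, {δ} × {x15, x16}, {δ, ε} × {x15}, {δ, ε, ζ} × {x15}, {δ, ε} × {x15, x16}, {δ, ε, ζ} × {x15, x16}}; |τ_{X×Y}| = 10.

Enumerate products U × V with U ∈ τ_X, V ∈ τ_Y (deduplicated):
  ∅ × ∅ = {} (∅)
  {δ} × {x15} = {(δ,x15)}
  {δ} × {x15, x16} = {(δ,x15), (δ,x16)}
  {δ, ε} × {x15} = {(δ,x15), (ε,x15)}
  {δ, ε, ζ} × {x15} = {(δ,x15), (ε,x15), (ζ,x15)}
  {δ, ε} × {x15, x16} = {(δ,x15), (δ,x16), (ε,x15), (ε,x16)}
  {δ, ε, ζ} × {x15, x16} = {(δ,x15), (δ,x16), (ε,x15), (ε,x16), (ζ,x15), (ζ,x16)}
These 7 distinct sets form the basis B.
Close under arbitrary unions to get τ_{X×Y}; counting gives |τ_{X×Y}| = 10.


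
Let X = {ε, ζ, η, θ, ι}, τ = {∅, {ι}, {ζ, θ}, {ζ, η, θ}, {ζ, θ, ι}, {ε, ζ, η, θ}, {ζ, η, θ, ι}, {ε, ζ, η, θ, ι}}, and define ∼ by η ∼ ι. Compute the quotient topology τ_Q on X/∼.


X/∼ = {[ε], [ζ], [η=ι], [θ]}; |τ_Q| = 4.

Equivalence classes: [ε], [ζ], [η=ι], [θ].
Quotient map π: X → X/∼ sends ε ↦ [ε], ζ ↦ [ζ], η ↦ [η=ι], θ ↦ [θ], ι ↦ [η=ι].
For each subset V ⊆ X/∼, compute π^{-1}(V) ⊆ X and check whether π^{-1}(V) ∈ τ. V is open in τ_Q iff π^{-1}(V) ∈ τ.
  V = {}: π^{-1}(V) = ∅ ∈ τ ✓.
  V = {[ε]}: π^{-1}(V) = {ε} ∉ τ ✗.
  V = {[ζ]}: π^{-1}(V) = {ζ} ∉ τ ✗.
  V = {[ε], [ζ]}: π^{-1}(V) = {ε, ζ} ∉ τ ✗.
  V = {[η=ι]}: π^{-1}(V) = {η, ι} ∉ τ ✗.
  V = {[ε], [η=ι]}: π^{-1}(V) = {ε, η, ι} ∉ τ ✗.
  V = {[ζ], [η=ι]}: π^{-1}(V) = {ζ, η, ι} ∉ τ ✗.
  V = {[ε], [ζ], [η=ι]}: π^{-1}(V) = {ε, ζ, η, ι} ∉ τ ✗.
  V = {[θ]}: π^{-1}(V) = {θ} ∉ τ ✗.
  V = {[ε], [θ]}: π^{-1}(V) = {ε, θ} ∉ τ ✗.
  V = {[ζ], [θ]}: π^{-1}(V) = {ζ, θ} ∈ τ ✓.
  V = {[ε], [ζ], [θ]}: π^{-1}(V) = {ε, ζ, θ} ∉ τ ✗.
  V = {[η=ι], [θ]}: π^{-1}(V) = {η, θ, ι} ∉ τ ✗.
  V = {[ε], [η=ι], [θ]}: π^{-1}(V) = {ε, η, θ, ι} ∉ τ ✗.
  V = {[ζ], [η=ι], [θ]}: π^{-1}(V) = {ζ, η, θ, ι} ∈ τ ✓.
  V = {[ε], [ζ], [η=ι], [θ]}: π^{-1}(V) = {ε, ζ, η, θ, ι} ∈ τ ✓.
Open sets in the quotient: τ_Q = {{}, {[ζ], [θ]}, {[ζ], [η=ι], [θ]}, {[ε], [ζ], [η=ι], [θ]}} (4 elements).


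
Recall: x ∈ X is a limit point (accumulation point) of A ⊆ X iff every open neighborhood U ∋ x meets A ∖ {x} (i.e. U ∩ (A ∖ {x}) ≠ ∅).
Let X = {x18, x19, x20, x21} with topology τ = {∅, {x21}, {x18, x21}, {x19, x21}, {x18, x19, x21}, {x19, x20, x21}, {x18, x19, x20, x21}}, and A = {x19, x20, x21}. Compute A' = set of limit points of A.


A' = {x18, x19, x20}

For each x ∈ X, list the open sets U ∈ τ with x ∈ U, then check whether U ∩ (A ∖ {x}) ≠ ∅ for every such U.
  x = x18: opens ∋ x are {x18, x21}, {x18, x19, x21}, {x18, x19, x20, x21}; each meets A ∖ {x18}, so x IS a limit point.
  x = x19: opens ∋ x are {x19, x21}, {x18, x19, x21}, {x19, x20, x21}, {x18, x19, x20, x21}; each meets A ∖ {x19}, so x IS a limit point.
  x = x20: opens ∋ x are {x19, x20, x21}, {x18, x19, x20, x21}; each meets A ∖ {x20}, so x IS a limit point.
  x = x21: open {x21} ∋ x has {x21} ∩ (A ∖ {x21}) = ∅, so x is NOT a limit point.
Collecting: A' = {x18, x19, x20}.


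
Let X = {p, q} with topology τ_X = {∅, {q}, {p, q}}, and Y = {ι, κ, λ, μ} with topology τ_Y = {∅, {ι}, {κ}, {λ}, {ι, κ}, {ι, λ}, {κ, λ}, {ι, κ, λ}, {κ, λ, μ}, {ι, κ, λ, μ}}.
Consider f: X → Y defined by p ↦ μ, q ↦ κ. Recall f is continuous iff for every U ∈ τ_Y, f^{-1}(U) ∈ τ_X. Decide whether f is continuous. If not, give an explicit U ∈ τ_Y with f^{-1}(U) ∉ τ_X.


f IS continuous.

Compute f^{-1}(U) for each U ∈ τ_Y:
  U = ∅: f^{-1}(U) = ∅ ∈ τ_X ✓.
  U = {ι}: f^{-1}(U) = ∅ ∈ τ_X ✓.
  U = {κ}: f^{-1}(U) = {q} ∈ τ_X ✓.
  U = {λ}: f^{-1}(U) = ∅ ∈ τ_X ✓.
  U = {ι, κ}: f^{-1}(U) = {q} ∈ τ_X ✓.
  U = {ι, λ}: f^{-1}(U) = ∅ ∈ τ_X ✓.
  U = {κ, λ}: f^{-1}(U) = {q} ∈ τ_X ✓.
  U = {ι, κ, λ}: f^{-1}(U) = {q} ∈ τ_X ✓.
  U = {κ, λ, μ}: f^{-1}(U) = {p, q} ∈ τ_X ✓.
  U = {ι, κ, λ, μ}: f^{-1}(U) = {p, q} ∈ τ_X ✓.
Every preimage lies in τ_X, so f IS continuous.


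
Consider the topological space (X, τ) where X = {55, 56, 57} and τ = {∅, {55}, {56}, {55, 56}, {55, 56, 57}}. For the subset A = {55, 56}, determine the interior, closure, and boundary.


int(A) = {55, 56}, cl(A) = {55, 56, 57}, ∂A = {57}.

Closed sets in (X, τ) are complements of opens:
  closed(X, τ) = {∅, {57}, {55, 57}, {56, 57}, {55, 56, 57}}.
int(A) = ⋃ {U ∈ τ : U ⊆ A}. Opens contained in A: ∅, {55}, {56}, {55, 56}.
Taking the union of these: int(A) = {55, 56}.
cl(A) = ⋂ {C closed : A ⊆ C}. Closed sets containing A: {55, 56, 57}.
Intersecting these: cl(A) = {55, 56, 57}.
∂A = cl(A) ∖ int(A) = {55, 56, 57} ∖ {55, 56} = {57}.


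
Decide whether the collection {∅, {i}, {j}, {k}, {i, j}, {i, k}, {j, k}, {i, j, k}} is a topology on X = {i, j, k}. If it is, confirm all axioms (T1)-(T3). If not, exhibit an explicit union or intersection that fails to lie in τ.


τ IS a topology on X.

Axiom (T1): ∅ ∈ τ? Yes; X ∈ τ? Yes.
Axiom (T2/T3): check pairwise unions and intersections of members of τ.
All pairwise intersections and unions checked — each lies in τ. Therefore τ satisfies (T1), (T2), (T3): it IS a topology on X.


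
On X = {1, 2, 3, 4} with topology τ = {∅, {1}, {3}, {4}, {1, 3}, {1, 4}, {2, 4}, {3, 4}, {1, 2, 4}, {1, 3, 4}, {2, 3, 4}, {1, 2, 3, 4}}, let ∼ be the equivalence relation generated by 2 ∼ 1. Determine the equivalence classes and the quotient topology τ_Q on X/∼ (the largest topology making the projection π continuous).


X/∼ = {[1=2], [3], [4]}; |τ_Q| = 6.

Equivalence classes: [1=2], [3], [4].
Quotient map π: X → X/∼ sends 1 ↦ [1=2], 2 ↦ [1=2], 3 ↦ [3], 4 ↦ [4].
For each subset V ⊆ X/∼, compute π^{-1}(V) ⊆ X and check whether π^{-1}(V) ∈ τ. V is open in τ_Q iff π^{-1}(V) ∈ τ.
  V = {}: π^{-1}(V) = ∅ ∈ τ ✓.
  V = {[1=2]}: π^{-1}(V) = {1, 2} ∉ τ ✗.
  V = {[3]}: π^{-1}(V) = {3} ∈ τ ✓.
  V = {[1=2], [3]}: π^{-1}(V) = {1, 2, 3} ∉ τ ✗.
  V = {[4]}: π^{-1}(V) = {4} ∈ τ ✓.
  V = {[1=2], [4]}: π^{-1}(V) = {1, 2, 4} ∈ τ ✓.
  V = {[3], [4]}: π^{-1}(V) = {3, 4} ∈ τ ✓.
  V = {[1=2], [3], [4]}: π^{-1}(V) = {1, 2, 3, 4} ∈ τ ✓.
Open sets in the quotient: τ_Q = {{}, {[3]}, {[4]}, {[1=2], [4]}, {[3], [4]}, {[1=2], [3], [4]}} (6 elements).


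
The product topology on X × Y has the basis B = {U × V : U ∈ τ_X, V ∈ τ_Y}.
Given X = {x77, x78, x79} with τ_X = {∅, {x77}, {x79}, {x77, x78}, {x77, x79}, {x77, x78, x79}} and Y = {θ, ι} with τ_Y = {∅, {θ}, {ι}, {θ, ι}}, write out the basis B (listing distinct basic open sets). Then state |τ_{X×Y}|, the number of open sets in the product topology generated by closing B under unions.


Basis B = {∅ × ∅, {x77} × {θ}, {x77} × {ι}, {x79} × {θ}, {x79} × {ι}, {x77} × {θ, ι}, {x77, x78} × {θ}, {x77, x79} × {θ}, {x77, x78} × {ι}, {x77, x79} × {ι}, {x79} × {θ, ι}, {x77, x78, x79} × {θ}, {x77, x78, x79} × {ι}, {x77, x78} × {θ, ι}, {x77, x79} × {θ, ι}, {x77, x78, x79} × {θ, ι}}; |τ_{X×Y}| = 36.

Enumerate products U × V with U ∈ τ_X, V ∈ τ_Y (deduplicated):
  ∅ × ∅ = {} (∅)
  {x77} × {θ} = {(x77,θ)}
  {x77} × {ι} = {(x77,ι)}
  {x79} × {θ} = {(x79,θ)}
  {x79} × {ι} = {(x79,ι)}
  {x77} × {θ, ι} = {(x77,θ), (x77,ι)}
  {x77, x78} × {θ} = {(x77,θ), (x78,θ)}
  {x77, x79} × {θ} = {(x77,θ), (x79,θ)}
  {x77, x78} × {ι} = {(x77,ι), (x78,ι)}
  {x77, x79} × {ι} = {(x77,ι), (x79,ι)}
  {x79} × {θ, ι} = {(x79,θ), (x79,ι)}
  {x77, x78, x79} × {θ} = {(x77,θ), (x78,θ), (x79,θ)}
  {x77, x78, x79} × {ι} = {(x77,ι), (x78,ι), (x79,ι)}
  {x77, x78} × {θ, ι} = {(x77,θ), (x77,ι), (x78,θ), (x78,ι)}
  {x77, x79} × {θ, ι} = {(x77,θ), (x77,ι), (x79,θ), (x79,ι)}
  {x77, x78, x79} × {θ, ι} = {(x77,θ), (x77,ι), (x78,θ), (x78,ι), (x79,θ), (x79,ι)}
These 16 distinct sets form the basis B.
Close under arbitrary unions to get τ_{X×Y}; counting gives |τ_{X×Y}| = 36.


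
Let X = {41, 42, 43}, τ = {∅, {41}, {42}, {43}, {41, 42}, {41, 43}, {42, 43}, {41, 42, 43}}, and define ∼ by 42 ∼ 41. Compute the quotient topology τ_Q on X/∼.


X/∼ = {[41=42], [43]}; |τ_Q| = 4.

Equivalence classes: [41=42], [43].
Quotient map π: X → X/∼ sends 41 ↦ [41=42], 42 ↦ [41=42], 43 ↦ [43].
For each subset V ⊆ X/∼, compute π^{-1}(V) ⊆ X and check whether π^{-1}(V) ∈ τ. V is open in τ_Q iff π^{-1}(V) ∈ τ.
  V = {}: π^{-1}(V) = ∅ ∈ τ ✓.
  V = {[41=42]}: π^{-1}(V) = {41, 42} ∈ τ ✓.
  V = {[43]}: π^{-1}(V) = {43} ∈ τ ✓.
  V = {[41=42], [43]}: π^{-1}(V) = {41, 42, 43} ∈ τ ✓.
Open sets in the quotient: τ_Q = {{}, {[41=42]}, {[43]}, {[41=42], [43]}} (4 elements).


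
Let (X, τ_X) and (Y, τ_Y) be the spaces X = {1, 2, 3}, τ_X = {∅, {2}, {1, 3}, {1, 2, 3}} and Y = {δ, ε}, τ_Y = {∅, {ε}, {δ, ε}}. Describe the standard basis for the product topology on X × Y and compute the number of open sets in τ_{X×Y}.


Basis B = {∅ × ∅, {2} × {ε}, {1, 3} × {ε}, {2} × {δ, ε}, {1, 2, 3} × {ε}, {1, 3} × {δ, ε}, {1, 2, 3} × {δ, ε}}; |τ_{X×Y}| = 9.

Enumerate products U × V with U ∈ τ_X, V ∈ τ_Y (deduplicated):
  ∅ × ∅ = {} (∅)
  {2} × {ε} = {(2,ε)}
  {1, 3} × {ε} = {(1,ε), (3,ε)}
  {2} × {δ, ε} = {(2,δ), (2,ε)}
  {1, 2, 3} × {ε} = {(1,ε), (2,ε), (3,ε)}
  {1, 3} × {δ, ε} = {(1,δ), (1,ε), (3,δ), (3,ε)}
  {1, 2, 3} × {δ, ε} = {(1,δ), (1,ε), (2,δ), (2,ε), (3,δ), (3,ε)}
These 7 distinct sets form the basis B.
Close under arbitrary unions to get τ_{X×Y}; counting gives |τ_{X×Y}| = 9.


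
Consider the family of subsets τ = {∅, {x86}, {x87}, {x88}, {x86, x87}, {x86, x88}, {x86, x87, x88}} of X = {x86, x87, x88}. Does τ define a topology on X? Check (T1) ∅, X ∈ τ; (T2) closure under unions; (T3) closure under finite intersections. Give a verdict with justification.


τ is NOT a topology on X.

Axiom (T1): ∅ ∈ τ? Yes; X ∈ τ? Yes.
Axiom (T2/T3): check pairwise unions and intersections of members of τ.
Counterexample for (T2): {x87} ∪ {x88} = {x87, x88} ∉ τ. Therefore τ is NOT a topology.


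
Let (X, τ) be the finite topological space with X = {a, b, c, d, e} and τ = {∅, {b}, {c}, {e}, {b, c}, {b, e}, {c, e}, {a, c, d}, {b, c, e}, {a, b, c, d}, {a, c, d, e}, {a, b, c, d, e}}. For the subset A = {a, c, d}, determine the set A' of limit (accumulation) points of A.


A' = {a, d}

For each x ∈ X, list the open sets U ∈ τ with x ∈ U, then check whether U ∩ (A ∖ {x}) ≠ ∅ for every such U.
  x = a: opens ∋ x are {a, c, d}, {a, b, c, d}, {a, c, d, e}, {a, b, c, d, e}; each meets A ∖ {a}, so x IS a limit point.
  x = b: open {b} ∋ x has {b} ∩ (A ∖ {b}) = ∅, so x is NOT a limit point.
  x = c: open {c} ∋ x has {c} ∩ (A ∖ {c}) = ∅, so x is NOT a limit point.
  x = d: opens ∋ x are {a, c, d}, {a, b, c, d}, {a, c, d, e}, {a, b, c, d, e}; each meets A ∖ {d}, so x IS a limit point.
  x = e: open {e} ∋ x has {e} ∩ (A ∖ {e}) = ∅, so x is NOT a limit point.
Collecting: A' = {a, d}.


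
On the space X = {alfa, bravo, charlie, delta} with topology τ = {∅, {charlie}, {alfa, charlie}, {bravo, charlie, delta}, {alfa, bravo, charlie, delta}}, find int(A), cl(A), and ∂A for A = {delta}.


int(A) = ∅, cl(A) = {bravo, delta}, ∂A = {bravo, delta}.

Closed sets in (X, τ) are complements of opens:
  closed(X, τ) = {∅, {alfa}, {bravo, delta}, {alfa, bravo, delta}, {alfa, bravo, charlie, delta}}.
int(A) = ⋃ {U ∈ τ : U ⊆ A}. Opens contained in A: ∅.
Taking the union of these: int(A) = ∅.
cl(A) = ⋂ {C closed : A ⊆ C}. Closed sets containing A: {bravo, delta}, {alfa, bravo, delta}, {alfa, bravo, charlie, delta}.
Intersecting these: cl(A) = {bravo, delta}.
∂A = cl(A) ∖ int(A) = {bravo, delta} ∖ ∅ = {bravo, delta}.


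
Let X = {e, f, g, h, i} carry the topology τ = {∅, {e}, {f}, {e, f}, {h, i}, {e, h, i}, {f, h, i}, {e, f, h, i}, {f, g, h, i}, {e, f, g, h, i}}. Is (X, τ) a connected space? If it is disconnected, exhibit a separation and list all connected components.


(X, τ) is disconnected; components = [{e}, {f, g, h, i}].

Find clopen sets (U ∈ τ with X ∖ U ∈ τ):
  U = ∅, X ∖ U = {e, f, g, h, i} — both open, so U is clopen.
  U = {e}, X ∖ U = {f, g, h, i} — both open, so U is clopen.
  U = {f, g, h, i}, X ∖ U = {e} — both open, so U is clopen.
  U = {e, f, g, h, i}, X ∖ U = ∅ — both open, so U is clopen.
Nontrivial clopen(s) exist: e.g. {e}. So (X, τ) is disconnected.
Compute connected components by grouping points that agree on all clopens:
  component: {e}
  component: {f, g, h, i}


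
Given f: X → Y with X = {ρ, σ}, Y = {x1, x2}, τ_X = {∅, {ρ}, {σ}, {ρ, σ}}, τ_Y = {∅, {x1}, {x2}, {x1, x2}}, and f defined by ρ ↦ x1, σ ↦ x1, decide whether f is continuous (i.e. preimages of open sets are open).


f IS continuous.

Compute f^{-1}(U) for each U ∈ τ_Y:
  U = ∅: f^{-1}(U) = ∅ ∈ τ_X ✓.
  U = {x1}: f^{-1}(U) = {ρ, σ} ∈ τ_X ✓.
  U = {x2}: f^{-1}(U) = ∅ ∈ τ_X ✓.
  U = {x1, x2}: f^{-1}(U) = {ρ, σ} ∈ τ_X ✓.
Every preimage lies in τ_X, so f IS continuous.


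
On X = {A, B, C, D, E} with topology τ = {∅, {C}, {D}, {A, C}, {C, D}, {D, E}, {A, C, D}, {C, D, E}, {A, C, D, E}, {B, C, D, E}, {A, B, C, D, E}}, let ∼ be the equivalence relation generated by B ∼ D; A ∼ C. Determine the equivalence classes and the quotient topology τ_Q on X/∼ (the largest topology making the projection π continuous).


X/∼ = {[A=C], [B=D], [E]}; |τ_Q| = 3.

Equivalence classes: [A=C], [B=D], [E].
Quotient map π: X → X/∼ sends A ↦ [A=C], B ↦ [B=D], C ↦ [A=C], D ↦ [B=D], E ↦ [E].
For each subset V ⊆ X/∼, compute π^{-1}(V) ⊆ X and check whether π^{-1}(V) ∈ τ. V is open in τ_Q iff π^{-1}(V) ∈ τ.
  V = {}: π^{-1}(V) = ∅ ∈ τ ✓.
  V = {[A=C]}: π^{-1}(V) = {A, C} ∈ τ ✓.
  V = {[B=D]}: π^{-1}(V) = {B, D} ∉ τ ✗.
  V = {[A=C], [B=D]}: π^{-1}(V) = {A, B, C, D} ∉ τ ✗.
  V = {[E]}: π^{-1}(V) = {E} ∉ τ ✗.
  V = {[A=C], [E]}: π^{-1}(V) = {A, C, E} ∉ τ ✗.
  V = {[B=D], [E]}: π^{-1}(V) = {B, D, E} ∉ τ ✗.
  V = {[A=C], [B=D], [E]}: π^{-1}(V) = {A, B, C, D, E} ∈ τ ✓.
Open sets in the quotient: τ_Q = {{}, {[A=C]}, {[A=C], [B=D], [E]}} (3 elements).


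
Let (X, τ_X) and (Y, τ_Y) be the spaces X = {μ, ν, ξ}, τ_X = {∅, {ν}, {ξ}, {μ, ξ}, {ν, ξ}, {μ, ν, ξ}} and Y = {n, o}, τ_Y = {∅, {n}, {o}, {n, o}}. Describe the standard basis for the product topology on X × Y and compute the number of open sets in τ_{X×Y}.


Basis B = {∅ × ∅, {ν} × {n}, {ν} × {o}, {ξ} × {n}, {ξ} × {o}, {μ, ξ} × {n}, {μ, ξ} × {o}, {ν} × {n, o}, {ν, ξ} × {n}, {ν, ξ} × {o}, {ξ} × {n, o}, {μ, ν, ξ} × {n}, {μ, ν, ξ} × {o}, {μ, ξ} × {n, o}, {ν, ξ} × {n, o}, {μ, ν, ξ} × {n, o}}; |τ_{X×Y}| = 36.

Enumerate products U × V with U ∈ τ_X, V ∈ τ_Y (deduplicated):
  ∅ × ∅ = {} (∅)
  {ν} × {n} = {(ν,n)}
  {ν} × {o} = {(ν,o)}
  {ξ} × {n} = {(ξ,n)}
  {ξ} × {o} = {(ξ,o)}
  {μ, ξ} × {n} = {(μ,n), (ξ,n)}
  {μ, ξ} × {o} = {(μ,o), (ξ,o)}
  {ν} × {n, o} = {(ν,n), (ν,o)}
  {ν, ξ} × {n} = {(ν,n), (ξ,n)}
  {ν, ξ} × {o} = {(ν,o), (ξ,o)}
  {ξ} × {n, o} = {(ξ,n), (ξ,o)}
  {μ, ν, ξ} × {n} = {(μ,n), (ν,n), (ξ,n)}
  {μ, ν, ξ} × {o} = {(μ,o), (ν,o), (ξ,o)}
  {μ, ξ} × {n, o} = {(μ,n), (μ,o), (ξ,n), (ξ,o)}
  {ν, ξ} × {n, o} = {(ν,n), (ν,o), (ξ,n), (ξ,o)}
  {μ, ν, ξ} × {n, o} = {(μ,n), (μ,o), (ν,n), (ν,o), (ξ,n), (ξ,o)}
These 16 distinct sets form the basis B.
Close under arbitrary unions to get τ_{X×Y}; counting gives |τ_{X×Y}| = 36.


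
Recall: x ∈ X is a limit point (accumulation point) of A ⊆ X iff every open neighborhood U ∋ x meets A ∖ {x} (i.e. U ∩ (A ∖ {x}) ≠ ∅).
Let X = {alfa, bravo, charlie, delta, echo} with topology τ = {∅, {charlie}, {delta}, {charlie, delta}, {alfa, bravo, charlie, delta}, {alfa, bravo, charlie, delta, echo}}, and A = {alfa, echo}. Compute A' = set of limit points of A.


A' = {bravo, echo}

For each x ∈ X, list the open sets U ∈ τ with x ∈ U, then check whether U ∩ (A ∖ {x}) ≠ ∅ for every such U.
  x = alfa: open {alfa, bravo, charlie, delta} ∋ x has {alfa, bravo, charlie, delta} ∩ (A ∖ {alfa}) = ∅, so x is NOT a limit point.
  x = bravo: opens ∋ x are {alfa, bravo, charlie, delta}, {alfa, bravo, charlie, delta, echo}; each meets A ∖ {bravo}, so x IS a limit point.
  x = charlie: open {charlie} ∋ x has {charlie} ∩ (A ∖ {charlie}) = ∅, so x is NOT a limit point.
  x = delta: open {delta} ∋ x has {delta} ∩ (A ∖ {delta}) = ∅, so x is NOT a limit point.
  x = echo: opens ∋ x are {alfa, bravo, charlie, delta, echo}; each meets A ∖ {echo}, so x IS a limit point.
Collecting: A' = {bravo, echo}.
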